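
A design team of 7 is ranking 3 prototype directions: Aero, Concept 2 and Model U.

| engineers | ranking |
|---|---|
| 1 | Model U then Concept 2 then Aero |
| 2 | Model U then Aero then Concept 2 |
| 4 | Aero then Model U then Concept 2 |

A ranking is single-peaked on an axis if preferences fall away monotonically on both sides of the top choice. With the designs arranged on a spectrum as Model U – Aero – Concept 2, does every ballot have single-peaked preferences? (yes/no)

Axis positions: Model U=1, Aero=2, Concept 2=3.
Type 1: ranking walks positions 1-3-2; Concept 2 is ranked above Aero even though Aero lies between Concept 2 and the peak Model U on the axis — preferences dip and rise again. Not single-peaked.
Type 2 (peak Model U at position 1): ranking walks positions 1-2-3, expanding outward from the peak — single-peaked.
Type 3 (peak Aero at position 2): ranking walks positions 2-1-3, expanding outward from the peak — single-peaked.
Type 1 violates single-peakedness, so the profile is not single-peaked on this axis.

no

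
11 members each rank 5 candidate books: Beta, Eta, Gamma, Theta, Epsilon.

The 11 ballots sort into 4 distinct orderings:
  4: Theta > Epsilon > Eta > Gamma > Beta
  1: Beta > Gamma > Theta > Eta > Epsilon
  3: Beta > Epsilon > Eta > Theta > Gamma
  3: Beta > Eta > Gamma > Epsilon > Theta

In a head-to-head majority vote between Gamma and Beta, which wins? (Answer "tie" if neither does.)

Beta

Ballots ranking Gamma above Beta: 4.
Ballots ranking Beta above Gamma: 11 − 4 = 7.
Beta wins the head-to-head 7–4.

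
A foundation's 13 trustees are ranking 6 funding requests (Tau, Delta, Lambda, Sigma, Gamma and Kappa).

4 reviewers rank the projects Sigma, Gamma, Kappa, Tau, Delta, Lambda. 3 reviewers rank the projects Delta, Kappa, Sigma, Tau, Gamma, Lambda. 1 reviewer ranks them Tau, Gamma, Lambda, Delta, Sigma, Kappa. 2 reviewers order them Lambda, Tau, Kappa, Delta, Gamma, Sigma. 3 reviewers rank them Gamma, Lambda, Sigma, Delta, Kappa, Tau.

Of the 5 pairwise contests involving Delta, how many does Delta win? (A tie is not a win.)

Delta against each rival (13 reviewers):
Delta–Tau: Tau 7–6.
Delta vs Lambda: Delta preferred on 4+3 = 7 ballots; Delta wins 7–6.
Delta vs Sigma: Sigma wins 7–6.
Delta–Gamma: Gamma 8–5.
Delta vs Kappa: 7 to 6, Delta.
Delta beats Lambda, Kappa; loses to Tau, Sigma, Gamma — 2 pairwise wins.

2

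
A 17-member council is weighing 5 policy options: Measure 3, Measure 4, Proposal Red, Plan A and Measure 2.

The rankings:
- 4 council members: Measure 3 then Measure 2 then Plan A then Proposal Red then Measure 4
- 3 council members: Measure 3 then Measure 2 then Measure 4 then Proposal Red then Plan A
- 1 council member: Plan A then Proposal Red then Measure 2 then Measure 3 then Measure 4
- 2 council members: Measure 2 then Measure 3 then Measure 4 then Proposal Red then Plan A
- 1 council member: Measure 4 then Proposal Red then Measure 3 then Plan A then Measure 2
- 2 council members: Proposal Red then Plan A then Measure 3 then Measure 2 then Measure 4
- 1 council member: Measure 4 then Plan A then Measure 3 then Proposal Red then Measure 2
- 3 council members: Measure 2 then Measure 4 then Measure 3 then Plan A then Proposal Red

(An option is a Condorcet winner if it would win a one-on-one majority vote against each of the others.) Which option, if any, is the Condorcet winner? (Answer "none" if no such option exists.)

Head-to-head results (17 council members):
Measure 3–Measure 4: Measure 3 12–5.
Measure 3 vs Proposal Red: Measure 3 wins 13–4.
Measure 3 vs Plan A: Measure 3 is ranked higher on 4+3+2+1+3 = 13 ballots, Plan A on 4. Measure 3 wins 13–4.
Measure 3 vs Measure 2: 4+3+1+2+1 = 11 for Measure 3, 6 for Measure 2 — Measure 3 by 11–6.
Measure 4 vs Proposal Red: 3+2+1+1+3 = 10 for Measure 4, 7 for Proposal Red — Measure 4 by 10–7.
Measure 4 vs Plan A: Measure 4 preferred on 3+2+1+1+3 = 10 ballots; Measure 4 wins 10–7.
Measure 4–Measure 2: Measure 2 15–2.
Proposal Red vs Plan A: 8 to 9, Plan A.
Proposal Red vs Measure 2: Measure 2 wins 12–5.
Plan A vs Measure 2: 1+1+2+1 = 5 for Plan A, 12 for Measure 2 — Measure 2 by 12–5.
Measure 3 wins every pairwise contest, so Measure 3 is the Condorcet winner.

Measure 3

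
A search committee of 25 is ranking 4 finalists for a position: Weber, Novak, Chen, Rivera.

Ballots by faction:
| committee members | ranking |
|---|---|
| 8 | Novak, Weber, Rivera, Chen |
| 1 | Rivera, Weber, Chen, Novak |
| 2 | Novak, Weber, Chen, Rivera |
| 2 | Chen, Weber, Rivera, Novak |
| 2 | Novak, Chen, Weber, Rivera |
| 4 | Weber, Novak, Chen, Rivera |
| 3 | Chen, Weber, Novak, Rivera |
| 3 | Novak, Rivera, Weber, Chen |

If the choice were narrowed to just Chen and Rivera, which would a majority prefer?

Chen

Ballots ranking Chen above Rivera: 2 + 2 + 2 + 4 + 3 = 13.
Ballots ranking Rivera above Chen: 25 − 13 = 12.
Chen wins the head-to-head 13–12.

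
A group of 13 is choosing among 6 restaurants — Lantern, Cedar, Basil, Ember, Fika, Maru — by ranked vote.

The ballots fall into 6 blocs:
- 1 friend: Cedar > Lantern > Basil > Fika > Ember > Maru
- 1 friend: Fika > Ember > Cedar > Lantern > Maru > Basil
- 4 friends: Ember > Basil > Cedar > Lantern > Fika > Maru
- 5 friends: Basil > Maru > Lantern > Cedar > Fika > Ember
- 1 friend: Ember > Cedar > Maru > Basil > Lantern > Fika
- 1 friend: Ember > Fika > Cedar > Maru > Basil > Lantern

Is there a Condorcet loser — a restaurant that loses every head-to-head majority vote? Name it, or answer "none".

Pairwise majorities:
Lantern vs Cedar: Lantern preferred on 5 ballots; Cedar wins 8–5.
Lantern vs Basil: Lantern preferred on 1+1 = 2 ballots; Basil wins 11–2.
Lantern vs Ember: Lantern preferred on 1+5 = 6 ballots; Ember wins 7–6.
Lantern vs Fika: Lantern preferred on 1+4+5+1 = 11 ballots; Lantern wins 11–2.
Lantern vs Maru: Maru, 7–6.
Cedar vs Basil: Cedar preferred on 1+1+1+1 = 4 ballots; Basil wins 9–4.
Cedar vs Ember: Ember wins 7–6.
Cedar vs Fika: Cedar, 11–2.
Cedar vs Maru: Cedar preferred on 1+1+4+1+1 = 8 ballots; Cedar wins 8–5.
Basil vs Ember: Ember, 7–6.
Basil vs Fika: Basil preferred on 1+4+5+1 = 11 ballots; Basil wins 11–2.
Basil–Maru: Basil 10–3.
Ember vs Fika: 4+1+1 = 6 for Ember, 7 for Fika — Fika by 7–6.
Ember vs Maru: Ember is ranked higher on 1+1+4+1+1 = 8 ballots, Maru on 5. Ember wins 8–5.
Fika vs Maru: Fika preferred on 1+1+4+1 = 7 ballots; Fika wins 7–6.
Every restaurant wins at least one matchup (Lantern beats Fika; Cedar beats Lantern; Basil beats Lantern; Ember beats Lantern; Fika beats Ember; Maru beats Lantern), so there is no Condorcet loser.

none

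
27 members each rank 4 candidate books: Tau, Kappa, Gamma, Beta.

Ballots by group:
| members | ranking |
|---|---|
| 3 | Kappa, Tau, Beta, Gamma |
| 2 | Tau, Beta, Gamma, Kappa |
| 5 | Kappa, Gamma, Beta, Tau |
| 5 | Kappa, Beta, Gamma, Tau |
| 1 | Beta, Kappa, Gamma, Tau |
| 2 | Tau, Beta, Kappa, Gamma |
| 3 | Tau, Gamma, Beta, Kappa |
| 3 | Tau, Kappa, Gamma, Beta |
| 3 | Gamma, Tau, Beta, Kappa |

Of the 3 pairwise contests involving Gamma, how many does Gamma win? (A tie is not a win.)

2

Gamma against each rival (27 members):
Gamma vs Tau: Gamma wins 14–13.
Gamma vs Kappa: Kappa wins 19–8.
Gamma vs Beta: Gamma wins 14–13.
Gamma beats Tau, Beta; loses to Kappa — 2 pairwise wins.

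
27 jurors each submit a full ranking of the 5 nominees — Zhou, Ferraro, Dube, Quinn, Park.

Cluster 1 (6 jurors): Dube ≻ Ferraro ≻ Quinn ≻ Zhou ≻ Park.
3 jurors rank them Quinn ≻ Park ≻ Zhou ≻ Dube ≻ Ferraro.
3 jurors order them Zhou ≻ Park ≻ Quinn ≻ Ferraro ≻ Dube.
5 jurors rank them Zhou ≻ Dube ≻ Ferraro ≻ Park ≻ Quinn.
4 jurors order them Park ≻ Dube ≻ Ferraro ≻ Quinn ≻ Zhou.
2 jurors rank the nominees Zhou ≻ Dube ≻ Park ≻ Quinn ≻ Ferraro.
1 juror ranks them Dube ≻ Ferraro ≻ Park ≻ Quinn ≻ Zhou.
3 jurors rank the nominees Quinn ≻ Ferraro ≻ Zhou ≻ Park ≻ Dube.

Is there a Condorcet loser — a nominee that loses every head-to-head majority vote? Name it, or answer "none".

Head-to-head results (27 jurors):
Zhou vs Ferraro: Zhou is ranked higher on 3+3+5+2 = 13 ballots, Ferraro on 14. Ferraro wins 14–13.
Zhou vs Dube: 3+3+5+2+3 = 16 for Zhou, 11 for Dube — Zhou by 16–11.
Zhou vs Quinn: Quinn, 17–10.
Zhou vs Park: Zhou wins 19–8.
Ferraro vs Dube: Dube, 21–6.
Ferraro vs Quinn: Ferraro, 16–11.
Ferraro vs Park: Ferraro, 15–12.
Dube vs Quinn: Dube wins 18–9.
Dube vs Park: 14 to 13, Dube.
Quinn vs Park: 6+3+3 = 12 for Quinn, 15 for Park — Park by 15–12.
Every nominee wins at least one matchup (Zhou beats Dube; Ferraro beats Zhou; Dube beats Ferraro; Quinn beats Zhou; Park beats Quinn), so there is no Condorcet loser.

none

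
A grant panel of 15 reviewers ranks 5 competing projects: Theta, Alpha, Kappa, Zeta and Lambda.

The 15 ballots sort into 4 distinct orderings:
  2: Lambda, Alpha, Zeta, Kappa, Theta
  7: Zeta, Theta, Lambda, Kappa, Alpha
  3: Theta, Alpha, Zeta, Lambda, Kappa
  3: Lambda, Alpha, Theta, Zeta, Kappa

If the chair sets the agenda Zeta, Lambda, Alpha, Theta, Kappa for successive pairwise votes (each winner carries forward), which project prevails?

Round 1: Zeta vs Lambda — 10–5, Zeta advances.
Round 2: Zeta vs Alpha — 7–8, Alpha advances.
Round 3: Alpha vs Theta — 5–10, Theta advances.
Round 4: Theta vs Kappa — 13–2, Theta advances.
Theta survives the agenda.

Theta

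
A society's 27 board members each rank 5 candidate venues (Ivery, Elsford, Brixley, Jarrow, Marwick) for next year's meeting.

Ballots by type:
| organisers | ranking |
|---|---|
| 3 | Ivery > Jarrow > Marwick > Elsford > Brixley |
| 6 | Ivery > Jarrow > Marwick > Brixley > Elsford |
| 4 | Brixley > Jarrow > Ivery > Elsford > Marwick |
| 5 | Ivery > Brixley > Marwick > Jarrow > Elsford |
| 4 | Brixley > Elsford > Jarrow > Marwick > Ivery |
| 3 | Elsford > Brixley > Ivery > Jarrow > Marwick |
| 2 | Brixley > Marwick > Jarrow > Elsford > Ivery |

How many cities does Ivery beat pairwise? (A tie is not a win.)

Ivery against each rival (27 organisers):
Ivery vs Elsford: 18 to 9, Ivery.
Ivery vs Brixley: 3+6+5 = 14 for Ivery, 13 for Brixley — Ivery by 14–13.
Ivery vs Jarrow: 17 to 10, Ivery.
Ivery–Marwick: Ivery 21–6.
Ivery beats Elsford, Brixley, Jarrow, Marwick — 4 pairwise wins.

4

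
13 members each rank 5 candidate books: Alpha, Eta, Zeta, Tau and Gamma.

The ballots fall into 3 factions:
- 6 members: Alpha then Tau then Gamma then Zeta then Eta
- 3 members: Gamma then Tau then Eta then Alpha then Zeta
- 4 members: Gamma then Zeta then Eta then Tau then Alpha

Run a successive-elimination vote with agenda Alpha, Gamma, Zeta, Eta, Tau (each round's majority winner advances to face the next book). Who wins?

Round 1: Alpha vs Gamma — 6–7, Gamma advances.
Round 2: Gamma vs Zeta — 13–0, Gamma advances.
Round 3: Gamma vs Eta — 13–0, Gamma advances.
Round 4: Gamma vs Tau — 7–6, Gamma advances.
Gamma survives the agenda.

Gamma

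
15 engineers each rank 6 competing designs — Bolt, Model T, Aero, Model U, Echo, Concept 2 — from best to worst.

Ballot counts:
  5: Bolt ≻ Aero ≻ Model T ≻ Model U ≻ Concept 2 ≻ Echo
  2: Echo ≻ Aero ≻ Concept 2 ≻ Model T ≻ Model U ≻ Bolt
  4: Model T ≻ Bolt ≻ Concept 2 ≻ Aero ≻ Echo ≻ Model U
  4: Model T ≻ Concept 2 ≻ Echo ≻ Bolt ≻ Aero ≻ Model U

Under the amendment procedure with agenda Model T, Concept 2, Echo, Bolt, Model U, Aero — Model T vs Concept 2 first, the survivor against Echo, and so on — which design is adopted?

Round 1: Model T vs Concept 2 — 13–2, Model T advances.
Round 2: Model T vs Echo — 13–2, Model T advances.
Round 3: Model T vs Bolt — 10–5, Model T advances.
Round 4: Model T vs Model U — 15–0, Model T advances.
Round 5: Model T vs Aero — 8–7, Model T advances.
The agenda winner is Model T.

Model T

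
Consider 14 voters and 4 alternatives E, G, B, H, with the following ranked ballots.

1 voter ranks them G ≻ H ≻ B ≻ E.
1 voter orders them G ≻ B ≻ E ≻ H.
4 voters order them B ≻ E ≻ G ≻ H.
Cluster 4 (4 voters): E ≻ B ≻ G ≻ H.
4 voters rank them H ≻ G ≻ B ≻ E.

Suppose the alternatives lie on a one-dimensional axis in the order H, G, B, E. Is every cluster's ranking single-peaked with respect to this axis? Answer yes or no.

Axis positions: H=1, G=2, B=3, E=4.
Cluster 1 (peak G at position 2): ranking walks positions 2-1-3-4, expanding outward from the peak — single-peaked.
Cluster 2 (peak G at position 2): ranking walks positions 2-3-4-1, expanding outward from the peak — single-peaked.
Cluster 3 (peak B at position 3): ranking walks positions 3-4-2-1, expanding outward from the peak — single-peaked.
Cluster 4 (peak E at position 4): ranking walks positions 4-3-2-1, expanding outward from the peak — single-peaked.
Cluster 5 (peak H at position 1): ranking walks positions 1-2-3-4, expanding outward from the peak — single-peaked.
Every ranking is single-peaked on this axis.

yes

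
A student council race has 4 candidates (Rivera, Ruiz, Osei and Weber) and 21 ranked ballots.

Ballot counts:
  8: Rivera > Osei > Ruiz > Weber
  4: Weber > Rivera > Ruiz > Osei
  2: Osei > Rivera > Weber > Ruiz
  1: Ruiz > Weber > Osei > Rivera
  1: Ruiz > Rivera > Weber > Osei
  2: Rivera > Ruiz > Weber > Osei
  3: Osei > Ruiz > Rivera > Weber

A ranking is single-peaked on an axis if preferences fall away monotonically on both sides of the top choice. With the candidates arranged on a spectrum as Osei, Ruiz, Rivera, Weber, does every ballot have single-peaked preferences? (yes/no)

Axis positions: Osei=1, Ruiz=2, Rivera=3, Weber=4.
Type 1: ranking walks positions 3-1-2-4; Osei is ranked above Ruiz even though Ruiz lies between Osei and the peak Rivera on the axis — preferences dip and rise again. Not single-peaked.
Type 2 (peak Weber at position 4): ranking walks positions 4-3-2-1, expanding outward from the peak — single-peaked.
Type 3: ranking walks positions 1-3-4-2; Rivera is ranked above Ruiz even though Ruiz lies between Rivera and the peak Osei on the axis — preferences dip and rise again. Not single-peaked.
Type 4: ranking walks positions 2-4-1-3; Weber is ranked above Rivera even though Rivera lies between Weber and the peak Ruiz on the axis — preferences dip and rise again. Not single-peaked.
Type 5 (peak Ruiz at position 2): ranking walks positions 2-3-4-1, expanding outward from the peak — single-peaked.
Type 6 (peak Rivera at position 3): ranking walks positions 3-2-4-1, expanding outward from the peak — single-peaked.
Type 7 (peak Osei at position 1): ranking walks positions 1-2-3-4, expanding outward from the peak — single-peaked.
Type 1 violates single-peakedness, so the profile is not single-peaked on this axis.

no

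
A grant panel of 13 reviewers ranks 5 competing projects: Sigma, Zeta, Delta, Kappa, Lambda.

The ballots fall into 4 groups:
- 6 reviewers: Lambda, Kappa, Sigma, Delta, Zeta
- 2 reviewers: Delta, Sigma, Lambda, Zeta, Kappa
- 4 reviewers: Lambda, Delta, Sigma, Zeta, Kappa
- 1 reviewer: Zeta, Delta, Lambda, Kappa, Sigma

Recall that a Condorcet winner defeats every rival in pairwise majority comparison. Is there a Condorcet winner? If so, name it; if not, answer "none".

Lambda

Check each pair by majority over 13 ballots:
Sigma vs Zeta: Sigma wins 12–1.
Sigma–Delta: Delta 7–6.
Sigma–Kappa: Kappa 7–6.
Sigma vs Lambda: Lambda wins 11–2.
Zeta–Delta: Delta 12–1.
Zeta vs Kappa: Zeta, 7–6.
Zeta vs Lambda: Lambda, 12–1.
Delta vs Kappa: Delta wins 7–6.
Delta–Lambda: Lambda 10–3.
Kappa vs Lambda: Lambda, 13–0.
Lambda beats each of Sigma, Zeta, Delta, Kappa — Lambda is the Condorcet winner.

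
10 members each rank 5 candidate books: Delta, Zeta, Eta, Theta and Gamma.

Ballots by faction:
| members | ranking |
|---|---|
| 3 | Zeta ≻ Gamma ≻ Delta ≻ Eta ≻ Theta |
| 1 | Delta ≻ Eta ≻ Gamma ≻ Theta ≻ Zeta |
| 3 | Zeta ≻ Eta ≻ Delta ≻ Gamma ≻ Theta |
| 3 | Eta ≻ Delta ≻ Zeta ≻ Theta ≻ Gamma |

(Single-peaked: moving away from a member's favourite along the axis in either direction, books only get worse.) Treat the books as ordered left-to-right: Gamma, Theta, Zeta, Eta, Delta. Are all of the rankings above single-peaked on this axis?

no

Axis positions: Gamma=1, Theta=2, Zeta=3, Eta=4, Delta=5.
Faction 1: ranking walks positions 3-1-5-4-2; Gamma is ranked above Theta even though Theta lies between Gamma and the peak Zeta on the axis — preferences dip and rise again. Not single-peaked.
Faction 2: ranking walks positions 5-4-1-2-3; Gamma is ranked above Zeta even though Zeta lies between Gamma and the peak Delta on the axis — preferences dip and rise again. Not single-peaked.
Faction 3: ranking walks positions 3-4-5-1-2; Gamma is ranked above Theta even though Theta lies between Gamma and the peak Zeta on the axis — preferences dip and rise again. Not single-peaked.
Faction 4 (peak Eta at position 4): ranking walks positions 4-5-3-2-1, expanding outward from the peak — single-peaked.
Faction 1 violates single-peakedness, so the profile is not single-peaked on this axis.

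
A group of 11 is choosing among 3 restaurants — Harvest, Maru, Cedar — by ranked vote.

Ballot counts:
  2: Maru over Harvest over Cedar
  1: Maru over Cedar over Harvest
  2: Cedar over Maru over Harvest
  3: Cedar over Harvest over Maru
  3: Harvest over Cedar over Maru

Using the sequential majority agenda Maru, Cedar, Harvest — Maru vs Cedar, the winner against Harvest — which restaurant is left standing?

Round 1: Maru vs Cedar — 3–8, Cedar advances.
Round 2: Cedar vs Harvest — 6–5, Cedar advances.
The agenda winner is Cedar.

Cedar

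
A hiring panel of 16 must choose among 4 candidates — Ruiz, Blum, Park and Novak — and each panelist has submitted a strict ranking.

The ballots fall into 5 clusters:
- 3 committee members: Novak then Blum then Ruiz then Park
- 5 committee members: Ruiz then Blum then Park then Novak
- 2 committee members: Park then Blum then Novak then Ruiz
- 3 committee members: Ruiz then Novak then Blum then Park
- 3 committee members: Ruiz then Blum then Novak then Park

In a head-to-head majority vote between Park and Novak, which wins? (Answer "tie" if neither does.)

Novak

Ballots ranking Park above Novak: 5 + 2 = 7.
Ballots ranking Novak above Park: 16 − 7 = 9.
Novak wins the head-to-head 9–7.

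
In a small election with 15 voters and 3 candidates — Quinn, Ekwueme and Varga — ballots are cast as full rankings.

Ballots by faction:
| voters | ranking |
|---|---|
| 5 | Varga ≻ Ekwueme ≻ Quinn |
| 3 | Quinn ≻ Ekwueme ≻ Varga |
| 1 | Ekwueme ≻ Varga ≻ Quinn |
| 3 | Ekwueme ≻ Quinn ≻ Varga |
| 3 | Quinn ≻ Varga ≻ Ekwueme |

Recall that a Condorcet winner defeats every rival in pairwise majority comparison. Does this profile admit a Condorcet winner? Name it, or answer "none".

Check each pair by majority over 15 ballots:
Quinn vs Ekwueme: Quinn is ranked higher on 3+3 = 6 ballots, Ekwueme on 9. Ekwueme wins 9–6.
Quinn vs Varga: 3+3+3 = 9 for Quinn, 6 for Varga — Quinn by 9–6.
Ekwueme vs Varga: Ekwueme preferred on 3+1+3 = 7 ballots; Varga wins 8–7.
No candidate is unbeaten: Quinn loses to Ekwueme; Ekwueme loses to Varga; Varga loses to Quinn. In particular Quinn → Varga → Ekwueme → Quinn is a majority cycle — no Condorcet winner exists.

none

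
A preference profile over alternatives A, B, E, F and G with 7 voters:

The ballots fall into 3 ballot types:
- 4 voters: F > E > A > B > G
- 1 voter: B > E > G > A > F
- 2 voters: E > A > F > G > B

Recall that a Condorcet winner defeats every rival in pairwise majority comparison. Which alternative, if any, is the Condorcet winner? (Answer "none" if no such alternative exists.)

Head-to-head results (7 voters):
A–B: A 6–1.
A vs E: E, 7–0.
A–F: F 4–3.
A–G: A 6–1.
B vs E: E wins 6–1.
B vs F: F wins 6–1.
B–G: B 5–2.
E vs F: F, 4–3.
E vs G: E wins 7–0.
F–G: F 6–1.
Only F has no losses; F is the Condorcet winner.

F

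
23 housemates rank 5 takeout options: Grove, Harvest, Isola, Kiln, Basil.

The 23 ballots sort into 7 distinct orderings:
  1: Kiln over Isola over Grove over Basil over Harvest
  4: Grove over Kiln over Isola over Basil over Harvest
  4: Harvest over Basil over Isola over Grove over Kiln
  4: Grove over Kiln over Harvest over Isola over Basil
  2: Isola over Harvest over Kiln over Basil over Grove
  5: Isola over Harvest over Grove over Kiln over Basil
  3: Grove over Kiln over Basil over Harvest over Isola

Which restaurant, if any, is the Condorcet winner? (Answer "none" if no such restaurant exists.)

none

Check each pair by majority over 23 ballots:
Grove–Harvest: Grove 12–11.
Grove vs Isola: Isola wins 12–11.
Grove–Kiln: Grove 20–3.
Grove–Basil: Grove 17–6.
Harvest vs Isola: Isola, 12–11.
Harvest–Kiln: Kiln 12–11.
Harvest vs Basil: Harvest, 15–8.
Isola–Kiln: Kiln 12–11.
Isola–Basil: Isola 16–7.
Kiln–Basil: Kiln 19–4.
Each restaurant drops at least one matchup (Grove loses to Isola; Harvest loses to Grove; Isola loses to Kiln; Kiln loses to Grove; Basil loses to Grove); the cycle Grove > Kiln > Isola > Grove rules out a Condorcet winner.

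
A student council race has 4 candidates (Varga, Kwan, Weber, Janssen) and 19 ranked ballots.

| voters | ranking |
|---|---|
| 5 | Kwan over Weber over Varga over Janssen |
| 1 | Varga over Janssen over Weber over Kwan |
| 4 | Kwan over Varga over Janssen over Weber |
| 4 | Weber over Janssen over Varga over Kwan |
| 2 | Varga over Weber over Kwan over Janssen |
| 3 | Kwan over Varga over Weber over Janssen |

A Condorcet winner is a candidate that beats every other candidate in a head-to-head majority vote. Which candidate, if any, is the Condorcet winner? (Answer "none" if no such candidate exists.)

Head-to-head results (19 voters):
Varga vs Kwan: Kwan, 12–7.
Varga vs Weber: 1+4+2+3 = 10 for Varga, 9 for Weber — Varga by 10–9.
Varga–Janssen: Varga 15–4.
Kwan vs Weber: Kwan, 12–7.
Kwan vs Janssen: Kwan is ranked higher on 5+4+2+3 = 14 ballots, Janssen on 5. Kwan wins 14–5.
Weber vs Janssen: Weber preferred on 5+4+2+3 = 14 ballots; Weber wins 14–5.
Kwan beats each of Varga, Weber, Janssen — Kwan is the Condorcet winner.

Kwan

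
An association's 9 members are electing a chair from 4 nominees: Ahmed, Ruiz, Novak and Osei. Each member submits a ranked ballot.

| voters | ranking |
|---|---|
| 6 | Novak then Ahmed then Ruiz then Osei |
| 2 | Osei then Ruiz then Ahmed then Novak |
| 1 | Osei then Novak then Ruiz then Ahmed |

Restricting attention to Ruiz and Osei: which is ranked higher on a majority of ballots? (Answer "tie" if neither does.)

Ballots ranking Ruiz above Osei: 6.
Ballots ranking Osei above Ruiz: 9 − 6 = 3.
Ruiz wins the head-to-head 6–3.

Ruiz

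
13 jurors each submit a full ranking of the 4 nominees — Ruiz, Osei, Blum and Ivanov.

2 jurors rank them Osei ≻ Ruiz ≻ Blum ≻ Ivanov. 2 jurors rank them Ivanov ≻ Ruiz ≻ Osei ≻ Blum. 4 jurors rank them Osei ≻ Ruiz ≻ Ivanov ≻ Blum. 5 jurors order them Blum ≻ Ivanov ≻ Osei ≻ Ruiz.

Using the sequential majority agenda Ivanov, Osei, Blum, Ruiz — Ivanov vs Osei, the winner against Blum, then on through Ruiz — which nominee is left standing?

Round 1: Ivanov vs Osei — 7–6, Ivanov advances.
Round 2: Ivanov vs Blum — 6–7, Blum advances.
Round 3: Blum vs Ruiz — 5–8, Ruiz advances.
Ruiz survives the agenda.

Ruiz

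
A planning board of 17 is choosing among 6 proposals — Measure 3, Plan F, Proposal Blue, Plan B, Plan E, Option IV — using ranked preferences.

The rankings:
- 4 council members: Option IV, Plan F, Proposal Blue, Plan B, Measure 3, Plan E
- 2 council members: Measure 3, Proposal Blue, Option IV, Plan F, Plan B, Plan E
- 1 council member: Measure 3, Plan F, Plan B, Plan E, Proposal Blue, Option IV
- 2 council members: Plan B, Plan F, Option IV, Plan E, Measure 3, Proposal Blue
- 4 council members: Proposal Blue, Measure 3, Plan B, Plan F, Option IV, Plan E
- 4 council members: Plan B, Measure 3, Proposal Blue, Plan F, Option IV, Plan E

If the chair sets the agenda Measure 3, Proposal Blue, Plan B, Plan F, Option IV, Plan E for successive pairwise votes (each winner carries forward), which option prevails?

Round 1: Measure 3 vs Proposal Blue — 9–8, Measure 3 advances.
Round 2: Measure 3 vs Plan B — 7–10, Plan B advances.
Round 3: Plan B vs Plan F — 10–7, Plan B advances.
Round 4: Plan B vs Option IV — 11–6, Plan B advances.
Round 5: Plan B vs Plan E — 17–0, Plan B advances.
Plan B survives the agenda.

Plan B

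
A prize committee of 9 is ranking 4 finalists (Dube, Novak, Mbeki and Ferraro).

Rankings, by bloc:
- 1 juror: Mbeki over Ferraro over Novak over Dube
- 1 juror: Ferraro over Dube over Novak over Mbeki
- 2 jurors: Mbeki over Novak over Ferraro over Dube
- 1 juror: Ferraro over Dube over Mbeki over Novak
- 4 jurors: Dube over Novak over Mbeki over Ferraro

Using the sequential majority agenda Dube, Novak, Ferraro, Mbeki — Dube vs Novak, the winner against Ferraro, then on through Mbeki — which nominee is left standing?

Round 1: Dube vs Novak — 6–3, Dube advances.
Round 2: Dube vs Ferraro — 4–5, Ferraro advances.
Round 3: Ferraro vs Mbeki — 2–7, Mbeki advances.
Mbeki survives the agenda.

Mbeki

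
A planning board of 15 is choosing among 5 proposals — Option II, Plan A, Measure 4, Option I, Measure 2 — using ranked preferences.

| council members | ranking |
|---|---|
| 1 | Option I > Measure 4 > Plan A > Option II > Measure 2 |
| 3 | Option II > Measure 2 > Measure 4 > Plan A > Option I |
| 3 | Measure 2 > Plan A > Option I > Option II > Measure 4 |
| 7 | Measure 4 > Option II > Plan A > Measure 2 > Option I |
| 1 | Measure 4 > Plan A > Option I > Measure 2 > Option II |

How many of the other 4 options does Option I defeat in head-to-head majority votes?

Option I against each rival (15 council members):
Option I vs Option II: Option I preferred on 1+3+1 = 5 ballots; Option II wins 10–5.
Option I vs Plan A: Option I is ranked higher on 1 ballot, Plan A on 14. Plan A wins 14–1.
Option I vs Measure 4: Measure 4 wins 11–4.
Option I vs Measure 2: Measure 2, 13–2.
Option I beats no one; loses to Option II, Plan A, Measure 4, Measure 2 — 0 pairwise wins.

0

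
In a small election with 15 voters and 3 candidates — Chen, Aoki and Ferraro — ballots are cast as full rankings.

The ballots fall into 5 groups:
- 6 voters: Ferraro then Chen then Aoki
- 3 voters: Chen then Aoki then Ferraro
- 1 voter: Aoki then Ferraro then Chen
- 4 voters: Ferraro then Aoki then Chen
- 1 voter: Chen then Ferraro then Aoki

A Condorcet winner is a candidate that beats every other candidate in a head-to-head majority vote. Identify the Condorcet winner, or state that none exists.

Ferraro

Pairwise majorities:
Chen vs Aoki: Chen wins 10–5.
Chen vs Ferraro: Ferraro wins 11–4.
Aoki vs Ferraro: Ferraro wins 11–4.
Ferraro beats each of Chen, Aoki — Ferraro is the Condorcet winner.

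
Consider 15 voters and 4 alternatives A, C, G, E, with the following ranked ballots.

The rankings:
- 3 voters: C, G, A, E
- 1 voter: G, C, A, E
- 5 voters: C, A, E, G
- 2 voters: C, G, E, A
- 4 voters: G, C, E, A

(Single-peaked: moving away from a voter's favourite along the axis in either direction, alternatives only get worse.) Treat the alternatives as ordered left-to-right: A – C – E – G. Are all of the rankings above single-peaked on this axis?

Axis positions: A=1, C=2, E=3, G=4.
Faction 1: ranking walks positions 2-4-1-3; G is ranked above E even though E lies between G and the peak C on the axis — preferences dip and rise again. Not single-peaked.
Faction 2: ranking walks positions 4-2-1-3; C is ranked above E even though E lies between C and the peak G on the axis — preferences dip and rise again. Not single-peaked.
Faction 3 (peak C at position 2): ranking walks positions 2-1-3-4, expanding outward from the peak — single-peaked.
Faction 4: ranking walks positions 2-4-3-1; G is ranked above E even though E lies between G and the peak C on the axis — preferences dip and rise again. Not single-peaked.
Faction 5: ranking walks positions 4-2-3-1; C is ranked above E even though E lies between C and the peak G on the axis — preferences dip and rise again. Not single-peaked.
Faction 1 violates single-peakedness, so the profile is not single-peaked on this axis.

no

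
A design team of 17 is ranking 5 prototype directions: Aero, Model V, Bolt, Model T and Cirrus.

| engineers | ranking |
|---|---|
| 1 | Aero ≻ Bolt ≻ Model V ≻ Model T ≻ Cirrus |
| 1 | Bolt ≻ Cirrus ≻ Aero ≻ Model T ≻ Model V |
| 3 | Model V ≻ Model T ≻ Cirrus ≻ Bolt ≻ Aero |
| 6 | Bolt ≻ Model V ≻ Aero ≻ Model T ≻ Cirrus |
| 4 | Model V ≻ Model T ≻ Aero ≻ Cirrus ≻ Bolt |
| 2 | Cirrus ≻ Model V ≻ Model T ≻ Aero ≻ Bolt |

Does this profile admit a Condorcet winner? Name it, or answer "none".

Model V

Head-to-head results (17 engineers):
Aero vs Model V: Model V wins 15–2.
Aero–Bolt: Bolt 10–7.
Aero vs Model T: Model T wins 9–8.
Aero–Cirrus: Aero 11–6.
Model V–Bolt: Model V 9–8.
Model V–Model T: Model V 16–1.
Model V vs Cirrus: Model V, 14–3.
Bolt vs Model T: Model T, 9–8.
Bolt–Cirrus: Cirrus 9–8.
Model T vs Cirrus: Model T wins 14–3.
Only Model V has no losses; Model V is the Condorcet winner.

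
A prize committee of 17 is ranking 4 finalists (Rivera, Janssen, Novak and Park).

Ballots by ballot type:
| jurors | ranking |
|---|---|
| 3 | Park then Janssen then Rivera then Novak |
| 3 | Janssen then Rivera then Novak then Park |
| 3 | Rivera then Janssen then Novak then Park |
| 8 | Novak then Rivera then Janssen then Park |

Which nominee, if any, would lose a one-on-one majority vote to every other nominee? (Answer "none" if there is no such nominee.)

Park

Pairwise majorities:
Rivera–Janssen: Rivera 11–6.
Rivera vs Novak: Rivera wins 9–8.
Rivera vs Park: Rivera wins 14–3.
Janssen–Novak: Janssen 9–8.
Janssen vs Park: Janssen preferred on 3+3+8 = 14 ballots; Janssen wins 14–3.
Novak vs Park: Novak, 14–3.
Only Park has no wins; Park is the Condorcet loser.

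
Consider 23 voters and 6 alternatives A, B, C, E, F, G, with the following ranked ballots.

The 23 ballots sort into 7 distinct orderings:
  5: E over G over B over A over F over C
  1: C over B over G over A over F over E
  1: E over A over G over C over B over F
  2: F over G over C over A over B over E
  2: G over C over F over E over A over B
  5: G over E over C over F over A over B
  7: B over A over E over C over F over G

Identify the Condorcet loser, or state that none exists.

F

Pairwise majorities:
A vs B: B, 13–10.
A vs C: A, 13–10.
A vs E: A preferred on 1+2+7 = 10 ballots; E wins 13–10.
A vs F: A, 14–9.
A vs G: A is ranked higher on 1+7 = 8 ballots, G on 15. G wins 15–8.
B vs C: B, 12–11.
B–E: E 13–10.
B vs F: B preferred on 5+1+1+7 = 14 ballots; B wins 14–9.
B vs G: G, 15–8.
C vs E: 1+2+2 = 5 for C, 18 for E — E by 18–5.
C vs F: 1+1+2+5+7 = 16 for C, 7 for F — C by 16–7.
C vs G: G, 15–8.
E vs F: E, 18–5.
E–G: E 13–10.
F vs G: G wins 14–9.
F is beaten in every head-to-head and is the Condorcet loser.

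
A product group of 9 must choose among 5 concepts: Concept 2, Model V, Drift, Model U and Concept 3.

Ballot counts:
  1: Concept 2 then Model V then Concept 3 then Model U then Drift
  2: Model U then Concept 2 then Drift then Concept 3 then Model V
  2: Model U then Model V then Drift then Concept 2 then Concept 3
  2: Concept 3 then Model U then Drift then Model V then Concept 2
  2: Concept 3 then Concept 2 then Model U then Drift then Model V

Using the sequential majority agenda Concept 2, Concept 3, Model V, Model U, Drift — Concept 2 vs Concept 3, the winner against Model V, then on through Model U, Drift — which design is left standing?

Model U

Round 1: Concept 2 vs Concept 3 — 5–4, Concept 2 advances.
Round 2: Concept 2 vs Model V — 5–4, Concept 2 advances.
Round 3: Concept 2 vs Model U — 3–6, Model U advances.
Round 4: Model U vs Drift — 9–0, Model U advances.
Model U survives the agenda.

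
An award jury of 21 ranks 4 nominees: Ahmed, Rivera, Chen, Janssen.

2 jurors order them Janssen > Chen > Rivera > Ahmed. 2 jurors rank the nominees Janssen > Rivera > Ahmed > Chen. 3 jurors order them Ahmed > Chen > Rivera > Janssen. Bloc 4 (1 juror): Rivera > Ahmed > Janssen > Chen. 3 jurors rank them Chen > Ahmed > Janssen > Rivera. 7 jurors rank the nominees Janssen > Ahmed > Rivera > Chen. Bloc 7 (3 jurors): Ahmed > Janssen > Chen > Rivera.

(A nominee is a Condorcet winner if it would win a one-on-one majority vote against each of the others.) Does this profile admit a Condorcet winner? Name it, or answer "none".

Head-to-head results (21 jurors):
Ahmed vs Rivera: 16 to 5, Ahmed.
Ahmed vs Chen: 16 to 5, Ahmed.
Ahmed vs Janssen: Ahmed is ranked higher on 3+1+3+3 = 10 ballots, Janssen on 11. Janssen wins 11–10.
Rivera vs Chen: 2+1+7 = 10 for Rivera, 11 for Chen — Chen by 11–10.
Rivera vs Janssen: Rivera is ranked higher on 3+1 = 4 ballots, Janssen on 17. Janssen wins 17–4.
Chen vs Janssen: 6 to 15, Janssen.
Janssen defeats every rival head-to-head and is the Condorcet winner.

Janssen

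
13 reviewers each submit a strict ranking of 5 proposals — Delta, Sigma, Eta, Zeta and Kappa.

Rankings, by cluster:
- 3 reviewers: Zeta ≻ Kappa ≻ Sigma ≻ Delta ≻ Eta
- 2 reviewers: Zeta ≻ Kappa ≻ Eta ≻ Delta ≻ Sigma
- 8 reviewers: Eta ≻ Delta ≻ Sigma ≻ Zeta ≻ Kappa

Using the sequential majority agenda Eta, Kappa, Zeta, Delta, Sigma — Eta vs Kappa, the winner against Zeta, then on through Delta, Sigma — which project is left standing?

Eta

Round 1: Eta vs Kappa — 8–5, Eta advances.
Round 2: Eta vs Zeta — 8–5, Eta advances.
Round 3: Eta vs Delta — 10–3, Eta advances.
Round 4: Eta vs Sigma — 10–3, Eta advances.
Eta survives the agenda.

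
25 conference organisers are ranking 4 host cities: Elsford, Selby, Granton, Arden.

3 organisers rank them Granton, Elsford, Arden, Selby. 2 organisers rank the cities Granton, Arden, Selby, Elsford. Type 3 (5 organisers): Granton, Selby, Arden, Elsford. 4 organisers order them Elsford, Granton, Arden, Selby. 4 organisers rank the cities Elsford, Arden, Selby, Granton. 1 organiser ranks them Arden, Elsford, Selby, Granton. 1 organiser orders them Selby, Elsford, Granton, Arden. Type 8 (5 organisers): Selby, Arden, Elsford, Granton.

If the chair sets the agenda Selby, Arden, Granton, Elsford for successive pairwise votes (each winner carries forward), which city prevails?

Round 1: Selby vs Arden — 11–14, Arden advances.
Round 2: Arden vs Granton — 10–15, Granton advances.
Round 3: Granton vs Elsford — 10–15, Elsford advances.
Elsford survives the agenda.

Elsford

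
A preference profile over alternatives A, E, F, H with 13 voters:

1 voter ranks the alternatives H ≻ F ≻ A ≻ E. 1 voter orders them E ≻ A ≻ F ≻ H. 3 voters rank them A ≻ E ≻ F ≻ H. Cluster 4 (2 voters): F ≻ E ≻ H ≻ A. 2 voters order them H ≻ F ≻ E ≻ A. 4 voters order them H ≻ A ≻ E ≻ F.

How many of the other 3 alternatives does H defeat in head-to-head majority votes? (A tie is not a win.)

3

H against each rival (13 voters):
H–A: H 9–4.
H–E: H 7–6.
H vs F: H is ranked higher on 1+2+4 = 7 ballots, F on 6. H wins 7–6.
H beats A, E, F — 3 pairwise wins.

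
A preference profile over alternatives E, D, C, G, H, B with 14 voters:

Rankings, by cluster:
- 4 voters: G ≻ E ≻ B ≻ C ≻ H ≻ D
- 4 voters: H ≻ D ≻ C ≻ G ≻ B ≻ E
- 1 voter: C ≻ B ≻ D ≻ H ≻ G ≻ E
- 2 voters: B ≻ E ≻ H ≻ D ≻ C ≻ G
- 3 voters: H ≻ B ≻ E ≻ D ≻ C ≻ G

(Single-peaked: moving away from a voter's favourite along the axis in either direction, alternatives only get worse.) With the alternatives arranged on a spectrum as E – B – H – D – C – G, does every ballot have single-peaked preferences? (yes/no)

no

Axis positions: E=1, B=2, H=3, D=4, C=5, G=6.
Cluster 1: ranking walks positions 6-1-2-5-3-4; E is ranked above C even though C lies between E and the peak G on the axis — preferences dip and rise again. Not single-peaked.
Cluster 2 (peak H at position 3): ranking walks positions 3-4-5-6-2-1, expanding outward from the peak — single-peaked.
Cluster 3: ranking walks positions 5-2-4-3-6-1; B is ranked above D even though D lies between B and the peak C on the axis — preferences dip and rise again. Not single-peaked.
Cluster 4 (peak B at position 2): ranking walks positions 2-1-3-4-5-6, expanding outward from the peak — single-peaked.
Cluster 5 (peak H at position 3): ranking walks positions 3-2-1-4-5-6, expanding outward from the peak — single-peaked.
Cluster 1 violates single-peakedness, so the profile is not single-peaked on this axis.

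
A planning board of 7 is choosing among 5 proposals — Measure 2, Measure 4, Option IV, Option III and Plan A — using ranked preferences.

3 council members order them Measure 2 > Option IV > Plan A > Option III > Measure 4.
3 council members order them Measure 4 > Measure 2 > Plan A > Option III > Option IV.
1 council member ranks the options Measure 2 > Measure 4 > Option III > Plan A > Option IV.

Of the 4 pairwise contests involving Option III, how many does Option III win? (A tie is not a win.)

Option III against each rival (7 council members):
Option III vs Measure 2: 0 for Option III, 7 for Measure 2 — Measure 2 by 7–0.
Option III vs Measure 4: Option III preferred on 3 ballots; Measure 4 wins 4–3.
Option III vs Option IV: Option III, 4–3.
Option III vs Plan A: Option III is ranked higher on 1 ballot, Plan A on 6. Plan A wins 6–1.
Option III beats Option IV; loses to Measure 2, Measure 4, Plan A — 1 pairwise win.

1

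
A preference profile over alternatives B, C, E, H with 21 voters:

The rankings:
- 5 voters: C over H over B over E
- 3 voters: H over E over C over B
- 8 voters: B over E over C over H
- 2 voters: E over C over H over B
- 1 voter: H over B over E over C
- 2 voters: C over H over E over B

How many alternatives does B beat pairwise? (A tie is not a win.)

B against each rival (21 voters):
B vs C: 8+1 = 9 for B, 12 for C — C by 12–9.
B vs E: B wins 14–7.
B vs H: H, 13–8.
B beats E; loses to C, H — 1 pairwise win.

1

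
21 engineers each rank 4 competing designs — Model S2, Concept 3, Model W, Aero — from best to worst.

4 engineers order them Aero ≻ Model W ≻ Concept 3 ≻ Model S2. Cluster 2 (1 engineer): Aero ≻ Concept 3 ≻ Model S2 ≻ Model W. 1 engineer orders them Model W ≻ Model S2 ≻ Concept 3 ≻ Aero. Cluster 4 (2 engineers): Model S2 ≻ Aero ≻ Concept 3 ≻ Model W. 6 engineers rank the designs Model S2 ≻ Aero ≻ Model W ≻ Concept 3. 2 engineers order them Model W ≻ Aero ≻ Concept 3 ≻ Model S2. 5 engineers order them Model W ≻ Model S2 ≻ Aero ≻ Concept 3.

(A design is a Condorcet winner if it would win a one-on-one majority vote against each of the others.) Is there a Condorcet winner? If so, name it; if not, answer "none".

none

Check each pair by majority over 21 ballots:
Model S2 vs Concept 3: Model S2, 14–7.
Model S2 vs Model W: 1+2+6 = 9 for Model S2, 12 for Model W — Model W by 12–9.
Model S2 vs Aero: 1+2+6+5 = 14 for Model S2, 7 for Aero — Model S2 by 14–7.
Concept 3 vs Model W: 1+2 = 3 for Concept 3, 18 for Model W — Model W by 18–3.
Concept 3 vs Aero: Aero, 20–1.
Model W vs Aero: 1+2+5 = 8 for Model W, 13 for Aero — Aero by 13–8.
Each design drops at least one matchup (Model S2 loses to Model W; Concept 3 loses to Model S2; Model W loses to Aero; Aero loses to Model S2); the cycle Model S2 → Aero → Model W → Model S2 rules out a Condorcet winner.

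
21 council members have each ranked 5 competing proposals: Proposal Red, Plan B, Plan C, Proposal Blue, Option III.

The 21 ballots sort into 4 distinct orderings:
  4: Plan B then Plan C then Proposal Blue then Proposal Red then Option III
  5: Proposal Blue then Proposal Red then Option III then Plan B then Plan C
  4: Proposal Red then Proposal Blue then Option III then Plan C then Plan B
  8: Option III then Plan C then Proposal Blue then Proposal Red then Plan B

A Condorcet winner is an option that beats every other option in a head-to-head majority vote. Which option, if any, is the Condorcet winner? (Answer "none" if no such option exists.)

Check each pair by majority over 21 ballots:
Proposal Red vs Plan B: 5+4+8 = 17 for Proposal Red, 4 for Plan B — Proposal Red by 17–4.
Proposal Red–Plan C: Plan C 12–9.
Proposal Red vs Proposal Blue: Proposal Blue, 17–4.
Proposal Red vs Option III: Proposal Red is ranked higher on 4+5+4 = 13 ballots, Option III on 8. Proposal Red wins 13–8.
Plan B vs Plan C: Plan C, 12–9.
Plan B vs Proposal Blue: Proposal Blue wins 17–4.
Plan B vs Option III: Plan B preferred on 4 ballots; Option III wins 17–4.
Plan C vs Proposal Blue: Plan C, 12–9.
Plan C vs Option III: Option III wins 17–4.
Proposal Blue vs Option III: Proposal Blue is ranked higher on 4+5+4 = 13 ballots, Option III on 8. Proposal Blue wins 13–8.
Each option drops at least one matchup (Proposal Red loses to Plan C; Plan B loses to Proposal Red; Plan C loses to Option III; Proposal Blue loses to Plan C; Option III loses to Proposal Red); the cycle Proposal Red > Option III > Plan C > Proposal Red rules out a Condorcet winner.

none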